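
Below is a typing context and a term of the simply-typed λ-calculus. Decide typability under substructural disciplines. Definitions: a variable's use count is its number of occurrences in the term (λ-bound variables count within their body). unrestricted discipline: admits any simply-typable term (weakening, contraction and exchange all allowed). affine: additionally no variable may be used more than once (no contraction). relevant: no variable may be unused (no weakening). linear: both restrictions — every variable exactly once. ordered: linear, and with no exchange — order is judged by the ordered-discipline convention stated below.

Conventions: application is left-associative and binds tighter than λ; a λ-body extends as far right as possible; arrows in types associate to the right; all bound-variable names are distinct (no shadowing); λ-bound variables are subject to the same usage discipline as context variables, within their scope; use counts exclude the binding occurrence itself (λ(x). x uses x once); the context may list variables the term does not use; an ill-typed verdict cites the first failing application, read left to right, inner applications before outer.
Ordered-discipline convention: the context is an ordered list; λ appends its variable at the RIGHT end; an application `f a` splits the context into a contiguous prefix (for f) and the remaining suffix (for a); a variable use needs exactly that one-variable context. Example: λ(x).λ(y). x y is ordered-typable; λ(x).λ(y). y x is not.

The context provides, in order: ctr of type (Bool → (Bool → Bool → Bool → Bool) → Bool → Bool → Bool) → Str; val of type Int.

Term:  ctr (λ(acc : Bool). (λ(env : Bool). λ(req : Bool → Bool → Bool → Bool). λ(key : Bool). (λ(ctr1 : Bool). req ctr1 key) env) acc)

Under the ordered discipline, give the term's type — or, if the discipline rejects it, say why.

not well-typed under ordered — unused: val — weakening required
usage: ctr=1; val=0; acc (λ-bound)=1; env (λ-bound)=1; req (λ-bound)=1; key (λ-bound)=1; ctr1 (λ-bound)=1
use order (left to right): ctr, req, ctr1, key, env, acc
typing: well-typed at Str
across the five disciplines: ordered ✗ | linear ✗ | affine ✓ | relevant ✗ | unrestricted ✓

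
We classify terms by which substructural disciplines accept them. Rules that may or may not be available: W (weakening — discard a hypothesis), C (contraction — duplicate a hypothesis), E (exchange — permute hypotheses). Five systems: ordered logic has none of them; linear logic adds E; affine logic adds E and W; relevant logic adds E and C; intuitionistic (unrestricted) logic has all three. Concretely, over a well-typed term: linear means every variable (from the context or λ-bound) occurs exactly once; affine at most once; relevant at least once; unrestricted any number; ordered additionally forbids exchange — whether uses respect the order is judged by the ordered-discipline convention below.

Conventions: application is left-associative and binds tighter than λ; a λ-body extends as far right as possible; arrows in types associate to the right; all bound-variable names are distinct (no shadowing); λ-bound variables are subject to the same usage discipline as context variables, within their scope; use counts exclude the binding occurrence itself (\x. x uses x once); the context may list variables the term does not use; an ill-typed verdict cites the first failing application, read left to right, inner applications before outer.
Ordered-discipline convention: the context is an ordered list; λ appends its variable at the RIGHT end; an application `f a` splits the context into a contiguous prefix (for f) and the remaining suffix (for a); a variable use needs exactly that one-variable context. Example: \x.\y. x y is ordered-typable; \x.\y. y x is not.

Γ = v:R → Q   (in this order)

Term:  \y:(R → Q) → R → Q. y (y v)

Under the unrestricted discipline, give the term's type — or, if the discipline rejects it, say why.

term : ((R → Q) → R → Q) → R → Q
counts: v=1, y [bound]=2
order of uses: y, y, v
typing: ✓ — ((R → Q) → R → Q) → R → Q
summary: ordered ✗ · linear ✗ · affine ✗ · relevant ✓ · unrestricted ✓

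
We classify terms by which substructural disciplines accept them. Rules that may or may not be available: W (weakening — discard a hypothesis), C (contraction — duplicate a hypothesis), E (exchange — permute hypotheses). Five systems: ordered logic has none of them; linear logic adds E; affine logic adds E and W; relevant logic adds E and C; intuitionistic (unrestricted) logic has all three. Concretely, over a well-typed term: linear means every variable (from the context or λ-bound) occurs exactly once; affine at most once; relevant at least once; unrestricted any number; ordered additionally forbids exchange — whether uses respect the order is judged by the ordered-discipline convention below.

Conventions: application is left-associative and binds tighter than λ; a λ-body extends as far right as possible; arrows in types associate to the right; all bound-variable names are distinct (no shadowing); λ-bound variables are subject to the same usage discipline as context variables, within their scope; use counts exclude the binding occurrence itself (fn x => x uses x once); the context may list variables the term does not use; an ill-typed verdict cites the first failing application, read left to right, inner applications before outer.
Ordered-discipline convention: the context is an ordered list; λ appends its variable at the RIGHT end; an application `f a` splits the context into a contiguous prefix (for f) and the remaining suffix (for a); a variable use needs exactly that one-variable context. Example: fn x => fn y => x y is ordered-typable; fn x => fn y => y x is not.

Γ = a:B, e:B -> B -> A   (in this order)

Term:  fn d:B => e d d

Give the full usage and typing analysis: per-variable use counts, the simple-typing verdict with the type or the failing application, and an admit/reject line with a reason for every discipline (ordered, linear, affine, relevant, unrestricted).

variable uses: a=0, e=1, d (bound)=2
uses in reading order: e, d, d
typing: ✓ — B -> A
ordered: ✗, d ×2 used more than once (contraction); needs weakening: a unused
linear: ✗, d ×2 used more than once (contraction); needs weakening: a unused
affine: ✗, d ×2 used more than once (contraction)
relevant: ✗, needs weakening: a unused
unrestricted: ✓, typability at B -> A is all that's needed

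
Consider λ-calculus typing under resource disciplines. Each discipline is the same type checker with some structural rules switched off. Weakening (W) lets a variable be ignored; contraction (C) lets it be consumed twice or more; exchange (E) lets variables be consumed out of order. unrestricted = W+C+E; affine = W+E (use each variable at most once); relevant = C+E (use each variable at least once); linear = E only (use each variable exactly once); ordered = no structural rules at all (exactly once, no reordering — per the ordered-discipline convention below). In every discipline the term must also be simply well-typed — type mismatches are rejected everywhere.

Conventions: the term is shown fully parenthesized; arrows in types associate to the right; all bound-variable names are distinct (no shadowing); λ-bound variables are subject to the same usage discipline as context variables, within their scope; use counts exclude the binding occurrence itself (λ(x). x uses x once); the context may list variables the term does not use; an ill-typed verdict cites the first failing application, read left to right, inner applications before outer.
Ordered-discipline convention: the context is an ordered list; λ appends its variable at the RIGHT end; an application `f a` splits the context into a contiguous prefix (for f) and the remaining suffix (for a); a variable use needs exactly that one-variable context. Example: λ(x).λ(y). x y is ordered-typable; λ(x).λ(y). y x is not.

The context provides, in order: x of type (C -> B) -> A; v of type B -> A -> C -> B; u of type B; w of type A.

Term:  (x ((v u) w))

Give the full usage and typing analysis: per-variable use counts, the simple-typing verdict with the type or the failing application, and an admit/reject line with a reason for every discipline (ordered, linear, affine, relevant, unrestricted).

counts: x: 1; v: 1; u: 1; w: 1
left-to-right use order: x, v, u, w
typing: well-typed at A
ordered: ✓, x, v, u, w: once each, no exchange needed
linear: ✓, single use per variable (x, v, u, w)
affine: ✓, none of x, v, u, w used more than once
relevant: ✓, every one of x, v, u, w appears
unrestricted: ✓, typability at A is all that's needed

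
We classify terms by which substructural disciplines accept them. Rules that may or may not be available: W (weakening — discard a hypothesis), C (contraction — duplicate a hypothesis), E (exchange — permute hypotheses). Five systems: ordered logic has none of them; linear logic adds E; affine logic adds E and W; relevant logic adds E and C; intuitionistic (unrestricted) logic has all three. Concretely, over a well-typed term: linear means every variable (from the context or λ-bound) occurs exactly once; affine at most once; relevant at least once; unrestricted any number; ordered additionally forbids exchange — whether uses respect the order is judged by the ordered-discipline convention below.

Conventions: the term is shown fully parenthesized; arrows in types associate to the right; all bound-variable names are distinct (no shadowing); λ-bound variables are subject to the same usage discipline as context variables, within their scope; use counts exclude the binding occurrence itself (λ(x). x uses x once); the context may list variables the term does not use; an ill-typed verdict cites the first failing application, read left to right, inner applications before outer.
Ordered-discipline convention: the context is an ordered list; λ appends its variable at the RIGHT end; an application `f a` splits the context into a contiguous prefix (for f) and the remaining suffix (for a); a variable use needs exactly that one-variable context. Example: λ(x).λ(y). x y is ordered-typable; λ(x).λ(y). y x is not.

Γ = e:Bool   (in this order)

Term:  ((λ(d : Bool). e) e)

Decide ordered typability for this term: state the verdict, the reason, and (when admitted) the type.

no — needs contraction — e ×2; unused: d — weakening required
counts: e: 2; d (bound): 0
left-to-right use order: e, e
typing: the term checks, with type Bool
across the five disciplines: ordered ✗ | linear ✗ | affine ✗ | relevant ✗ | unrestricted ✓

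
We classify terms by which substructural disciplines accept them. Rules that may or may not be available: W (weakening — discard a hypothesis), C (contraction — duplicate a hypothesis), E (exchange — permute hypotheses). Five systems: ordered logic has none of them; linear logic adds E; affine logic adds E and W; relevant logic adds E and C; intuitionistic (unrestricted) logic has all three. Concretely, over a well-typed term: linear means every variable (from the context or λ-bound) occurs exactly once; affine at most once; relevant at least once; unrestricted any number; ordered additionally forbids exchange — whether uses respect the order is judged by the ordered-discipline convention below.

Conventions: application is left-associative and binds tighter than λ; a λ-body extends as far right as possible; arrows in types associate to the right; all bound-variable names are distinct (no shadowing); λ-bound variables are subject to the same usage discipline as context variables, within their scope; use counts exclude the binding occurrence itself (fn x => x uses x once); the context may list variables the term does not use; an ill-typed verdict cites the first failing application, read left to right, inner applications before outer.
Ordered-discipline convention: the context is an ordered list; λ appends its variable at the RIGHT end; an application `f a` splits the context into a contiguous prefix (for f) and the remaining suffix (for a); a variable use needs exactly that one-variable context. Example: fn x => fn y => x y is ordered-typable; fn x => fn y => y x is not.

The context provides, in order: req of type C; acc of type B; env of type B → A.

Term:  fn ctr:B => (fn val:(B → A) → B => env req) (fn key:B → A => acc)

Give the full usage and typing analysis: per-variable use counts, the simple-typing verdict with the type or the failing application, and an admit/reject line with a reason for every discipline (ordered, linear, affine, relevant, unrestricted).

counts: req=1; acc=1; env=1; ctr [bound]=0; val [bound]=0; key [bound]=0
left-to-right use order: env, req, acc
typing: ill-typed: argument of type C where B is required
ordered ✗ (not simply typable)
linear ✗ (fails simple typing)
affine ✗ (a type mismatch blocks all five)
relevant ✗ (the type mismatch rejects it)
unrestricted ✗ (not simply typable)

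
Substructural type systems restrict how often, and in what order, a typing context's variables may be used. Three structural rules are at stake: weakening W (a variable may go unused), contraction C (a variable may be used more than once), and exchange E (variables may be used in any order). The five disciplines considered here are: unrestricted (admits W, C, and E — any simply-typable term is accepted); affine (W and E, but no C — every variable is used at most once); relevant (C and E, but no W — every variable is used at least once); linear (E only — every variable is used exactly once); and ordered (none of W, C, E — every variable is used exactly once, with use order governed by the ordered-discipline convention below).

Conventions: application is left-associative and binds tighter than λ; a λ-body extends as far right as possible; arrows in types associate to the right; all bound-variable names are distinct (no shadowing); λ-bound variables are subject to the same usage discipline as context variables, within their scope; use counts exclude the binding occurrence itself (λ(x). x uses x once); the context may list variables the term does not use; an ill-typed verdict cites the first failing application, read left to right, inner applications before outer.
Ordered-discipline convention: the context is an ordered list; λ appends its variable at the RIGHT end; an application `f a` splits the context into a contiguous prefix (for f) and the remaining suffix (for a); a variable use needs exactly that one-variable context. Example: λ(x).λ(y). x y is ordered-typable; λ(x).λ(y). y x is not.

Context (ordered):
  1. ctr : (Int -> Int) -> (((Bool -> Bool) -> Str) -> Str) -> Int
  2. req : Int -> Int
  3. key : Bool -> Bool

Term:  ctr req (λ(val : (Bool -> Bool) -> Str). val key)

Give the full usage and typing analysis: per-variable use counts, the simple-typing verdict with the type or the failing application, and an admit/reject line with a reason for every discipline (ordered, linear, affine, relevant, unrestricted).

usage: ctr: 1; req: 1; key: 1; val [bound]: 1
left-to-right use order: ctr, req, val, key
typing: ✓ — Int
ordered: ✗, needs exchange: uses follow ctr, req, val, key
linear: ✓, single use per variable (ctr, req, key, val)
affine: ✓, no duplicate uses among ctr, req, key, val
relevant: ✓, none of ctr, req, key, val goes unused
unrestricted: ✓, simply typable at Int; W, C, E all held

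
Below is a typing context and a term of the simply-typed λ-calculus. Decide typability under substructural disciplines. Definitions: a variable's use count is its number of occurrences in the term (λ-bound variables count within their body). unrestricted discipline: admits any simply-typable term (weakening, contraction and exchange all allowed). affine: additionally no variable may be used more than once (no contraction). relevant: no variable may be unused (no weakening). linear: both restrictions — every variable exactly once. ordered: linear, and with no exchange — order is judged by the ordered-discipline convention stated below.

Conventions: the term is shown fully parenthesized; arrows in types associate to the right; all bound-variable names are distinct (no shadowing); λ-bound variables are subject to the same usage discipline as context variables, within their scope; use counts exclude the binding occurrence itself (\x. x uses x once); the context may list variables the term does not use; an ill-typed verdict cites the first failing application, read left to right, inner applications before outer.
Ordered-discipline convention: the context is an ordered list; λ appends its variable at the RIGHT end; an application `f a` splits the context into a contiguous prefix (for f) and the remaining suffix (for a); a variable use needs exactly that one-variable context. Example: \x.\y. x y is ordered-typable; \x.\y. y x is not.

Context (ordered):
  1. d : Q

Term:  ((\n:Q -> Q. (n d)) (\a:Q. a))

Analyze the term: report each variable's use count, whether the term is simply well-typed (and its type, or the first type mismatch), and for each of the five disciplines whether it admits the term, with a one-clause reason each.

use counts: d ×1, n (bound) ×1, a (bound) ×1
uses in reading order: n, d, a
typing: the term checks, with type Q
ordered: ✗ — no ordered split (uses run n, d, a)
linear: ✓ — d, n, a: one use apiece
affine: ✓ — at most one use each (d, n, a)
relevant: ✓ — at least one use each (d, n, a)
unrestricted: ✓ — typability at Q is all that's needed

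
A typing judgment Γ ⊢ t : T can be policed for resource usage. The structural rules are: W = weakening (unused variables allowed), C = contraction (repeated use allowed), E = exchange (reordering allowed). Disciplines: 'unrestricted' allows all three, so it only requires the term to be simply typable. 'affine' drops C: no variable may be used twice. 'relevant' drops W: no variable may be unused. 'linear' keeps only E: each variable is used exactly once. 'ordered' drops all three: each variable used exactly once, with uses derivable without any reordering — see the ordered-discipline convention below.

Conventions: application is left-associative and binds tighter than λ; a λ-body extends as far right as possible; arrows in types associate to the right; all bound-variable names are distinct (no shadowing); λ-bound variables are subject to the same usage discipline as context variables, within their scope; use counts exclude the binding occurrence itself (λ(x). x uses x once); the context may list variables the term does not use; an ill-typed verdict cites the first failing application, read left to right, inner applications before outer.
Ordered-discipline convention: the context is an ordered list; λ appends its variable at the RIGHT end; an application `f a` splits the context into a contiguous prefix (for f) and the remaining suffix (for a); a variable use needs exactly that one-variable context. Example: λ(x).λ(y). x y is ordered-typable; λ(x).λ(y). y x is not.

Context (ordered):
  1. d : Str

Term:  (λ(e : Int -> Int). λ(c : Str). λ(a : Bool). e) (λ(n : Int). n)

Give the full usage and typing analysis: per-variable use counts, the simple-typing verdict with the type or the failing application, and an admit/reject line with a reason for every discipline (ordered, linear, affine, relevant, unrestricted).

variable uses: d=0; e [bound]=1; c [bound]=0; a [bound]=0; n [bound]=1
left-to-right use order: e, n
typing: well-typed at Str -> Bool -> Int -> Int
ordered ✗ (d, c, a left unused)
linear ✗ (d, c, a left unused)
affine ✓ (no duplicate uses among d, e, c, a, n)
relevant ✗ (d, c, a left unused)
unrestricted ✓ (well-typed at Str -> Bool -> Int -> Int; no restrictions here)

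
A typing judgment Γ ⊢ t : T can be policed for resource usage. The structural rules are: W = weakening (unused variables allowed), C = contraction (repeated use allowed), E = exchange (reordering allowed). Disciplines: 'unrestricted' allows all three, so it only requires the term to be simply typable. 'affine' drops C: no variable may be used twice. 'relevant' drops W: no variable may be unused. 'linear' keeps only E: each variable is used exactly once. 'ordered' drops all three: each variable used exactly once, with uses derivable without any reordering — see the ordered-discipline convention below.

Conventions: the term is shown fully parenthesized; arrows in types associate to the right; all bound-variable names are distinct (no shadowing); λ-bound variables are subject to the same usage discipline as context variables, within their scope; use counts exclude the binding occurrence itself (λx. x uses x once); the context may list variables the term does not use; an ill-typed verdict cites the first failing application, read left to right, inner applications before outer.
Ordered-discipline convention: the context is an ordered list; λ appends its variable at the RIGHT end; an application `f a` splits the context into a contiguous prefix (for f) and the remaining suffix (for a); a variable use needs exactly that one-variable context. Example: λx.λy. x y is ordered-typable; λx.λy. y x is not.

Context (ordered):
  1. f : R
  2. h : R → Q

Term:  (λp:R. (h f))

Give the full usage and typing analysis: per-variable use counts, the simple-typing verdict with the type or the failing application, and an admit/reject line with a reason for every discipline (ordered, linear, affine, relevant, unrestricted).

variable uses: f=1, h=1, p (λ-bound)=0
order of uses: h, f
typing: well-typed at R → Q
ordered: ✗, unused: p — weakening required
linear: ✗, unused: p — weakening required
affine: ✓, f, h, p: no repeats, contraction unneeded
relevant: ✗, unused: p — weakening required
unrestricted: ✓, type-checks (R → Q) and nothing is barred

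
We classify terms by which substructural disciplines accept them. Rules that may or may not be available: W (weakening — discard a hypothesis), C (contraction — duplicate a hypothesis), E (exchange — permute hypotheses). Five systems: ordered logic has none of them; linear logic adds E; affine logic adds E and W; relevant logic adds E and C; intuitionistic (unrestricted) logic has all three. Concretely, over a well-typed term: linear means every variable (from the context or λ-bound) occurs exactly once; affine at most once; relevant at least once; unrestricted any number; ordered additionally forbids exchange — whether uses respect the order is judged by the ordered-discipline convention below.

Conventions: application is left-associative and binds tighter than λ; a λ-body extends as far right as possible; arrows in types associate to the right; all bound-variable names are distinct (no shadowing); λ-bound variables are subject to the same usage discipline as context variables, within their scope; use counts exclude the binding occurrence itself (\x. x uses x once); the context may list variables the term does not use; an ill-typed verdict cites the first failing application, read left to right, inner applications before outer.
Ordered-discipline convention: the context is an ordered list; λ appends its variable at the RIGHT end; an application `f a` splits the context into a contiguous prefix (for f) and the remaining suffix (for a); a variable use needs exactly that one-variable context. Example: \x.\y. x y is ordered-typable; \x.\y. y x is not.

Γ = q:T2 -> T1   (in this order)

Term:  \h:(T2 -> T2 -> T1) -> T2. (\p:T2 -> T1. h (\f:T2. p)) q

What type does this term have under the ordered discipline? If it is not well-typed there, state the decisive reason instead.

not well-typed under ordered — f left unused
variable uses: q=1; h [bound]=1; p [bound]=1; f [bound]=0
order of uses: h, p, q
typing: well-typed at ((T2 -> T2 -> T1) -> T2) -> T2
all disciplines: ordered ✗ | linear ✗ | affine ✓ | relevant ✗ | unrestricted ✓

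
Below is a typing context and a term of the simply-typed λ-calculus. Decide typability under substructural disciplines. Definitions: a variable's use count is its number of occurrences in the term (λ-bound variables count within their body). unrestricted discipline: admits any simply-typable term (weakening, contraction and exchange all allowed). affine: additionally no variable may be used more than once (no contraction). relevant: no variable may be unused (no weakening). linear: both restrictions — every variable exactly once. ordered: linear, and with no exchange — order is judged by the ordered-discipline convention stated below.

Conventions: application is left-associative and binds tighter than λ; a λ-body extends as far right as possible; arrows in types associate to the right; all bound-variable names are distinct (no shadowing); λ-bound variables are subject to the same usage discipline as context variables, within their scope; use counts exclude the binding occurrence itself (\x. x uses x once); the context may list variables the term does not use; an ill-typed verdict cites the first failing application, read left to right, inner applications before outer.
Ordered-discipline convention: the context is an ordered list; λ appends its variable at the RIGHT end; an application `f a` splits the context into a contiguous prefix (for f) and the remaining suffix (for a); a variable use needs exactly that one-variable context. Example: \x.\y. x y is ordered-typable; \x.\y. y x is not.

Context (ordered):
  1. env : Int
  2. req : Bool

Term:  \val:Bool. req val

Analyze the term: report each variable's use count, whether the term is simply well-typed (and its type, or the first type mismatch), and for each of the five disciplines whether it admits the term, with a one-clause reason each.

use counts: env=0; req=1; val [bound]=1
uses in reading order: req, val
typing: ill-typed: applying a non-function (Bool)
ordered ✗ (a type mismatch blocks all five)
linear ✗ (the type mismatch rejects it)
affine ✗ (not simply typable)
relevant ✗ (fails simple typing)
unrestricted ✗ (a type mismatch blocks all five)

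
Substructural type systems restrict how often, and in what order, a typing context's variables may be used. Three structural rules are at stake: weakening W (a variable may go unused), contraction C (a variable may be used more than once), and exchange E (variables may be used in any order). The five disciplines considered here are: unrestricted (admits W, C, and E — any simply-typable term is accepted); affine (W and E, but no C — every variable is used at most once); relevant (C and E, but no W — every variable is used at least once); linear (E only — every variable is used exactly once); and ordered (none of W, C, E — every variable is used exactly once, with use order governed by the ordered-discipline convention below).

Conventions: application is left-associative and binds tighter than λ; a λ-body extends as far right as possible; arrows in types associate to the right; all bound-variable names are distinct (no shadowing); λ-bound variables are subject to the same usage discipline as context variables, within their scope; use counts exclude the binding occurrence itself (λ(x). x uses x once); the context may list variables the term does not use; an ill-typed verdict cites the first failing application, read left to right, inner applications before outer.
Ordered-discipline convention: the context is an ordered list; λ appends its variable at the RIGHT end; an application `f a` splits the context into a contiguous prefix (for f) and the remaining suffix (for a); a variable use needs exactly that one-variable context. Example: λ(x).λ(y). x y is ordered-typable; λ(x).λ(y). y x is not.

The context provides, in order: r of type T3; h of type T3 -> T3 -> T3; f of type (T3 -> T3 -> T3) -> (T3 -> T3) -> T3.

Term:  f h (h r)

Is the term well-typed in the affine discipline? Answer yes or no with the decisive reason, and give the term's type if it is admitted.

no — h ×2 used more than once (contraction)
variable uses: r=1, h=2, f=1
use order (left to right): f, h, h, r
typing: ✓ — T3
per-discipline verdicts: ordered ✗ · linear ✗ · affine ✗ · relevant ✓ · unrestricted ✓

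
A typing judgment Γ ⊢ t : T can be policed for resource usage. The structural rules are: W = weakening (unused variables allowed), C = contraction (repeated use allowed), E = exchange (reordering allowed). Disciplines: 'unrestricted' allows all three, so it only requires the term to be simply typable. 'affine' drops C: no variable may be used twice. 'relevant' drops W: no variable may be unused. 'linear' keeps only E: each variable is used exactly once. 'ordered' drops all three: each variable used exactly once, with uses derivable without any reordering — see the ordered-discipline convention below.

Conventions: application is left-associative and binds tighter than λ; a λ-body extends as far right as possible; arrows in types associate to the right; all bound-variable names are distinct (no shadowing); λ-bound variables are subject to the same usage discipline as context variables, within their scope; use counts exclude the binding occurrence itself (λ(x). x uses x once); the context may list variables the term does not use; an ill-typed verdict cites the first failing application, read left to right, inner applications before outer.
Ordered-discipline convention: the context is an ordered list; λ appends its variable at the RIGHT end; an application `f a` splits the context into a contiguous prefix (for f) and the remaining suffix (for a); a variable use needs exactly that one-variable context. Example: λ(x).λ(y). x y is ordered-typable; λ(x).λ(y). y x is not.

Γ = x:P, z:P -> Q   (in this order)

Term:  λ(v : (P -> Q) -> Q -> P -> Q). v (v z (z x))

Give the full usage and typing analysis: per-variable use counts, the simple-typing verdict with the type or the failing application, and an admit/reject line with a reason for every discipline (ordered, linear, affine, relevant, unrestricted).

usage: x: 1; z: 2; v (λ-bound): 2
order of uses: v, v, z, z, x
typing: well-typed at ((P -> Q) -> Q -> P -> Q) -> Q -> P -> Q
ordered ✗ (repeated use of z ×2, v ×2)
linear ✗ (repeated use of z ×2, v ×2)
affine ✗ (repeated use of z ×2, v ×2)
relevant ✓ (every one of x, z, v appears)
unrestricted ✓ (type-checks (((P -> Q) -> Q -> P -> Q) -> Q -> P -> Q) and nothing is barred)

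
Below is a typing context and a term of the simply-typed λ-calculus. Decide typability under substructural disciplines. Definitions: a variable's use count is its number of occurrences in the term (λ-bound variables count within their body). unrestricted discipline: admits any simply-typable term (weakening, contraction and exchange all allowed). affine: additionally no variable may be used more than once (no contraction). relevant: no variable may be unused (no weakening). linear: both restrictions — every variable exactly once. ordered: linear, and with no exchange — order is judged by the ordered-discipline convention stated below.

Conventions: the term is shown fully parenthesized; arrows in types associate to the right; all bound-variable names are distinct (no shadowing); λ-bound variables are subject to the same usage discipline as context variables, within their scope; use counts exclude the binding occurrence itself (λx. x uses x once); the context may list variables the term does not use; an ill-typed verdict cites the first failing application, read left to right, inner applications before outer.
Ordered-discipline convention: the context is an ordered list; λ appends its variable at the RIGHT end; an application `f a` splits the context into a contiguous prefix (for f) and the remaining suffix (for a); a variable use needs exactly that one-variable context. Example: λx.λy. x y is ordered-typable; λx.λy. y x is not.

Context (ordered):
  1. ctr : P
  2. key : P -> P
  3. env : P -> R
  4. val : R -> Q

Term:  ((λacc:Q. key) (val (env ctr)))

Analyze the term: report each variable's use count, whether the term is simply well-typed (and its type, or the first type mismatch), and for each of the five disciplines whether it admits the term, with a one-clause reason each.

counts: ctr ×1, key ×1, env ×1, val ×1, acc (λ-bound) ×0
uses in reading order: key, val, env, ctr
typing: the term checks, with type P -> P
ordered: ✗, needs weakening: acc unused
linear: ✗, needs weakening: acc unused
affine: ✓, no duplicate uses among ctr, key, env, val, acc
relevant: ✗, needs weakening: acc unused
unrestricted: ✓, type-checks (P -> P) and nothing is barred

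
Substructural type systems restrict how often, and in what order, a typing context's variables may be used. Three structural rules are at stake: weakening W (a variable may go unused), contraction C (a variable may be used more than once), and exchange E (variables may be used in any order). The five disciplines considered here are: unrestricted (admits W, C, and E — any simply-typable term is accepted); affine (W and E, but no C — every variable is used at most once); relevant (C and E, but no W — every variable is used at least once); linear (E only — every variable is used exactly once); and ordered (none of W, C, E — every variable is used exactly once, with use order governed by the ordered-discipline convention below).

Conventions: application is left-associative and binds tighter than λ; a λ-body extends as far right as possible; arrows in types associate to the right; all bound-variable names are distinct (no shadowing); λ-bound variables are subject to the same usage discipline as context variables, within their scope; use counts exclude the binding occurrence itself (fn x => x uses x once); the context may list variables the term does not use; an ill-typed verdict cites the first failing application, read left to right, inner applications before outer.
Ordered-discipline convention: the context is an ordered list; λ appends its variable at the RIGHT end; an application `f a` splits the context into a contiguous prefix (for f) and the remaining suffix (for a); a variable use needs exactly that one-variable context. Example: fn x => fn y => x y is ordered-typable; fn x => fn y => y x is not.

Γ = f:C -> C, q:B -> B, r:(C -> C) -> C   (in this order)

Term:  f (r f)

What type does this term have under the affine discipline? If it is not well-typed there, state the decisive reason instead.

not well-typed under affine — repeated use of f ×2
use counts: f: 2, q: 0, r: 1
left-to-right use order: f, r, f
typing: ✓ — C
all disciplines: ordered ✗ · linear ✗ · affine ✗ · relevant ✗ · unrestricted ✓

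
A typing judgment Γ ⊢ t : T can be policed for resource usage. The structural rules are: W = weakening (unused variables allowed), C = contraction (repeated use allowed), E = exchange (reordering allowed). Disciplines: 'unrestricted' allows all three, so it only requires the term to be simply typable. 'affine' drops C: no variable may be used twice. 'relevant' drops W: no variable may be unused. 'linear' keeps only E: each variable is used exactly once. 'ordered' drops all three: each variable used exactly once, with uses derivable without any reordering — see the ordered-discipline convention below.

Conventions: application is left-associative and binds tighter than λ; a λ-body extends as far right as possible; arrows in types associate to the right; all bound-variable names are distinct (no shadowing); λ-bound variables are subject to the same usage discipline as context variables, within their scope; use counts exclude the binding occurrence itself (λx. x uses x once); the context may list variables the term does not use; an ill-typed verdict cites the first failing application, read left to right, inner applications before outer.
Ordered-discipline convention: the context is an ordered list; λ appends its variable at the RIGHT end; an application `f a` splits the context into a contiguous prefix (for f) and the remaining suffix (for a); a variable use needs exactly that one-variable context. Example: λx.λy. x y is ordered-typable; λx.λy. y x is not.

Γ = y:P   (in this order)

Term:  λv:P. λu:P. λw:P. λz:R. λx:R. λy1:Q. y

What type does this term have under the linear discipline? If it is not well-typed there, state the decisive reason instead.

not well-typed under linear — unused: v, u, w, z, x, y1 — weakening required
counts: y: 1; v (λ-bound): 0; u (λ-bound): 0; w (λ-bound): 0; z (λ-bound): 0; x (λ-bound): 0; y1 (λ-bound): 0
use order (left to right): y
typing: well-typed — term : P -> P -> P -> R -> R -> Q -> P
across the five disciplines: ordered ✗, linear ✗, affine ✓, relevant ✗, unrestricted ✓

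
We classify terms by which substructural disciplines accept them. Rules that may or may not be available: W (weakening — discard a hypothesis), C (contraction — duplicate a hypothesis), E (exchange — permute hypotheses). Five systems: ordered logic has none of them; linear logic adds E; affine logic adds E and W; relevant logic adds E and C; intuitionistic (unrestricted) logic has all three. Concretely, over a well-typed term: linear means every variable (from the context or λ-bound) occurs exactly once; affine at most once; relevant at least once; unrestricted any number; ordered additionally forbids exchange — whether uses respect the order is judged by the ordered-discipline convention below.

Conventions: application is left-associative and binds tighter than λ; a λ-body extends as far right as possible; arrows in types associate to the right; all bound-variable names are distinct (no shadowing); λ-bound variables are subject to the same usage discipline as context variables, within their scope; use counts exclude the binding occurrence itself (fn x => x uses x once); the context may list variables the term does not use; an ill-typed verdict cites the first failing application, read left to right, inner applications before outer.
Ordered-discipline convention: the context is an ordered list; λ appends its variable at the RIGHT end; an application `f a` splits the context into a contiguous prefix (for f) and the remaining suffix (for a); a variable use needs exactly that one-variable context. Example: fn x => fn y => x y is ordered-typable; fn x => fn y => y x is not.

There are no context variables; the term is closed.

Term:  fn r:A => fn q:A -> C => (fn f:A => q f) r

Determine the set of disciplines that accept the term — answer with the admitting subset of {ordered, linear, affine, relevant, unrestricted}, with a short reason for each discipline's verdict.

admitting disciplines: linear, affine, relevant, unrestricted
use counts: r [bound]: 1, q [bound]: 1, f [bound]: 1
order of uses: q, f, r
typing: well-typed — term : A -> (A -> C) -> C
ordered: ✗, no ordered split (uses run q, f, r)
linear: ✓, r, q, f: one use apiece
affine: ✓, none of r, q, f used more than once
relevant: ✓, none of r, q, f goes unused
unrestricted: ✓, typability at A -> (A -> C) -> C is all that's needed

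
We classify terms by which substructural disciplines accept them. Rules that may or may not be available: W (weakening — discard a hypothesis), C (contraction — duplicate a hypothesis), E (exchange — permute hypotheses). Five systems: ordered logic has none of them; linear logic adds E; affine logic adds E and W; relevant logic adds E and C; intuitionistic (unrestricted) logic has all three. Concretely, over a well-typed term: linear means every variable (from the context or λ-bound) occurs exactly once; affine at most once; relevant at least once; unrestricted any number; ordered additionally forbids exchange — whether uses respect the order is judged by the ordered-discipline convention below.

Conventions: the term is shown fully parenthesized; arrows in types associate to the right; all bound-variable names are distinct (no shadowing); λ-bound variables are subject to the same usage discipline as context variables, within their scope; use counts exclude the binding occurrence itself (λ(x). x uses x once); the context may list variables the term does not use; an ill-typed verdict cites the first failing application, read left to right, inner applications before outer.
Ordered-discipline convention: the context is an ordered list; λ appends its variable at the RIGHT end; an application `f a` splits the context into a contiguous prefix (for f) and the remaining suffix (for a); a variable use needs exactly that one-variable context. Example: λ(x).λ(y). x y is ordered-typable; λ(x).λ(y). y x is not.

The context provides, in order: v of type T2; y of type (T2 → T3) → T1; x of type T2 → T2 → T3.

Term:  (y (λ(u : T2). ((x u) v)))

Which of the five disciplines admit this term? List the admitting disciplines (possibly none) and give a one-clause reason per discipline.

accepted by: linear, affine, relevant, unrestricted
variable uses: v=1; y=1; x=1; u [bound]=1
order of uses: y, x, u, v
typing: well-typed at T1
ordered: ✗ — no ordered split (uses run y, x, u, v)
linear: ✓ — each of v, y, x, u used exactly once
affine: ✓ — no duplicate uses among v, y, x, u
relevant: ✓ — v, y, x, u: all used, weakening unneeded
unrestricted: ✓ — simply typable at T1; W, C, E all held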